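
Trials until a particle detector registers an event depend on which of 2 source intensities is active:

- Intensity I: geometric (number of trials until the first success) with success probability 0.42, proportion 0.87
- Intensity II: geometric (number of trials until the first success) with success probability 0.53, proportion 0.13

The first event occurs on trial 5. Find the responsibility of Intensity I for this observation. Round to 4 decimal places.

0.9248

P(component k | x) = P(Z=k)·f_k(x) / marginal(x), where marginal(x) = Σ_j P(Z=j)·f_j(x).
Component likelihoods at x = 5:
  f_I = 0.0475293
  f_II = 0.0258623
Multiply by the mixture weights:
  P(Z=I)·f_I = 0.87 × 0.0475293 = 0.0413505
  P(Z=II)·f_II = 0.13 × 0.0258623 = 0.0033621
Normaliser: 0.0413505 + 0.0033621 = 0.0447126
P(Intensity I | the observation) = 0.0413505 / 0.0447126 ≈ 0.9248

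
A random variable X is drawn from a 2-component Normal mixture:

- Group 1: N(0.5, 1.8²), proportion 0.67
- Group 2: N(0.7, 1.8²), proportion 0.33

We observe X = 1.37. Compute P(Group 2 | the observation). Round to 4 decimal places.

0.3406

P(component k | x) = P(Z=k)·f_k(x) / marginal(x), where marginal(x) = Σ_j P(Z=j)·f_j(x).
Component likelihoods at x = 1.37:
  L_1 = 0.197201
  L_2 = 0.206801
Multiply by the mixture weights:
  P(Z=1)·L_1 = 0.67 × 0.197201 = 0.132125
  P(Z=2)·L_2 = 0.33 × 0.206801 = 0.0682442
Sum: 0.132125 + 0.0682442 = 0.200369
Responsibility of Group 2: 0.0682442 / 0.200369 ≈ 0.3406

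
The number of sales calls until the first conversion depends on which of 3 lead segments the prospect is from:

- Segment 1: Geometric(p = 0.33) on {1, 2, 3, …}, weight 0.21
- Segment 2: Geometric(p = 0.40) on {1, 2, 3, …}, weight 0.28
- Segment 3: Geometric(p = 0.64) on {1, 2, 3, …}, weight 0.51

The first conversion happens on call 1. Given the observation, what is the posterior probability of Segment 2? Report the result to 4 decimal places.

The responsibility of component k is P(Z=k) f_k(x) divided by Σ_j P(Z=j) f_j(x).
Geometric probabilities:
  L_1 = 0.33
  L_2 = 0.4
  L_3 = 0.64
Prior × likelihood for each component:
  P(Z=1)·L_1 = 0.21 × 0.33 = 0.0693
  P(Z=2)·L_2 = 0.28 × 0.4 = 0.112
  P(Z=3)·L_3 = 0.51 × 0.64 = 0.3264
Evidence: 0.0693 + 0.112 + 0.3264 = 0.5077
P(Segment 2 | data) = 0.112 / 0.5077 ≈ 0.2206

0.2206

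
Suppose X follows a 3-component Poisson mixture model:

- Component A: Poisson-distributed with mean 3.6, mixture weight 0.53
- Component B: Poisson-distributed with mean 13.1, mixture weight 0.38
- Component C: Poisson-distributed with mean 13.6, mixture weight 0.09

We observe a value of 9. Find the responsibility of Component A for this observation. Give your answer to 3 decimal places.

0.122

By Bayes' theorem, P(k | x) = π_k f_k(x) / Σ_j π_j f_j(x).
Component likelihoods at x = 9:
  p_A = 0.00764715
  p_B = 0.0640355
  p_C = 0.0544104
Prior × likelihood for each component:
  π_A·p_A = 0.53 × 0.00764715 = 0.00405299
  π_B·p_B = 0.38 × 0.0640355 = 0.0243335
  π_C·p_C = 0.09 × 0.0544104 = 0.00489694
Normaliser: 0.00405299 + 0.0243335 + 0.00489694 = 0.0332834
P(Component A | x) ≈ 0.122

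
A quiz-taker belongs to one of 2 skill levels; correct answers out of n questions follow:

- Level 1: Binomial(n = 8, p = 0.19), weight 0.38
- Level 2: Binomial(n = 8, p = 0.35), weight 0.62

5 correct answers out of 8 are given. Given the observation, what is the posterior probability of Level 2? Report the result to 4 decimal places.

0.9470

The responsibility of component k is w_k f_k(x) divided by Σ_j w_j f_j(x).
Component likelihoods at x = 5 correct answers out of 8:
  f_1 = 0.00736904
  f_2 = 0.0807734
Prior × likelihood for each component:
  w_1·f_1 = 0.38 × 0.00736904 = 0.00280024
  w_2·f_2 = 0.62 × 0.0807734 = 0.0500795
Marginal: 0.00280024 + 0.0500795 = 0.0528797
P(Level 2 | the observation) = 0.0500795 / 0.0528797 ≈ 0.9470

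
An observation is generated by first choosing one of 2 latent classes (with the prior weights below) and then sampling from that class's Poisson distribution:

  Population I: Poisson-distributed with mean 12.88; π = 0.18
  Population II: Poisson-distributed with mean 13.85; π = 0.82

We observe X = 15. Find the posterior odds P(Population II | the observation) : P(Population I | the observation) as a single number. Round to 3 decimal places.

Posterior odds = (w_i f_i(x)) / (w_j f_j(x)); the normalising sum cancels.
Evaluate each component's likelihood at the observed value:
  f_I = e^(−12.88)·12.88^15/15! = 0.0868011
  f_II = e^(−13.85)·13.85^15/15! = 0.0977841
0.080183 / 0.0156242 ≈ 5.132

5.132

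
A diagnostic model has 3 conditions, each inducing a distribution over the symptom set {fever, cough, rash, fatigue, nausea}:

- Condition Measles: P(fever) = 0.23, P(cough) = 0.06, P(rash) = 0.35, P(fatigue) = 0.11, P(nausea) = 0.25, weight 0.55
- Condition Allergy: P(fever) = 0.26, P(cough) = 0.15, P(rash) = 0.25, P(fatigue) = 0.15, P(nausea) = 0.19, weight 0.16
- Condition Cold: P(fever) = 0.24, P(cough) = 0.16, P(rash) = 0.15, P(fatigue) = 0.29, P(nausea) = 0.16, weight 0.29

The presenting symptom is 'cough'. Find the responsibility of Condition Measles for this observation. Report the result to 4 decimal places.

Apply Bayes' rule: the posterior for each component is proportional to its prior times its likelihood at x.
Evaluate each component's likelihood at the observed value:
  p_Measles = 0.06
  p_Allergy = 0.15
  p_Cold = 0.16
Prior × likelihood for each component:
  w_Measles·p_Measles = 0.55 × 0.06 = 0.033
  w_Allergy·p_Allergy = 0.16 × 0.15 = 0.024
  w_Cold·p_Cold = 0.29 × 0.16 = 0.0464
Sum: 0.033 + 0.024 + 0.0464 = 0.1034
P(Condition Measles | data) ≈ 0.3191

0.3191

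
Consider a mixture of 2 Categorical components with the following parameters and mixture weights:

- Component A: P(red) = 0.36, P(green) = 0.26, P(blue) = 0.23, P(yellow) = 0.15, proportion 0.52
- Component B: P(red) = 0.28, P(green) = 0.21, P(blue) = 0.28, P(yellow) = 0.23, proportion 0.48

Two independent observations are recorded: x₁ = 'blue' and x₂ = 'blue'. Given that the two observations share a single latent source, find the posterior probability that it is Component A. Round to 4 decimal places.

Posterior ∝ prior × likelihood, so P(k | x) ∝ P(Z=k) f_k(x); normalise over all components.
Since both observations come from the same component, the likelihood for component k is f_k(x₁)·f_k(x₂).
  L_A = [0.23] × [0.23] = 0.0529
  L_B = [0.28] × [0.28] = 0.0784
Weight by the priors:
  P(Z=A)·L_A = 0.52 × 0.0529 = 0.027508
  P(Z=B)·L_B = 0.48 × 0.0784 = 0.037632
Marginal: 0.027508 + 0.037632 = 0.06514
P(Component A | x₁,x₂) ≈ 0.4223

0.4223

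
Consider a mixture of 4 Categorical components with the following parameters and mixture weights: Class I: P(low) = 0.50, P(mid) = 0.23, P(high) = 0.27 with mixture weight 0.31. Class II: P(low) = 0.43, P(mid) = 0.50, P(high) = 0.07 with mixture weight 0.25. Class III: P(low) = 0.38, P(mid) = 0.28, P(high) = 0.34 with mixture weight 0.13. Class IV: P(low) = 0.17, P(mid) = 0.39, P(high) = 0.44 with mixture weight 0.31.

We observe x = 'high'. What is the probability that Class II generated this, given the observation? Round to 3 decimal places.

Apply Bayes' rule: the posterior for each component is proportional to its prior times its likelihood at x.
Evaluate each component's likelihood at the observed value:
  f_I = P(high | comp) = 0.27
  f_II = P(high | comp) = 0.07
  f_III = P(high | comp) = 0.34
  f_IV = P(high | comp) = 0.44
Unnormalised posteriors:
  w_I·f_I = 0.31 × 0.27 = 0.0837
  w_II·f_II = 0.25 × 0.07 = 0.0175
  w_III·f_III = 0.13 × 0.34 = 0.0442
  w_IV·f_IV = 0.31 × 0.44 = 0.1364
Denominator: 0.0837 + 0.0175 + 0.0442 + 0.1364 = 0.2818
P(Class II | 'high') = 0.0175 / 0.2818 ≈ 0.062

0.062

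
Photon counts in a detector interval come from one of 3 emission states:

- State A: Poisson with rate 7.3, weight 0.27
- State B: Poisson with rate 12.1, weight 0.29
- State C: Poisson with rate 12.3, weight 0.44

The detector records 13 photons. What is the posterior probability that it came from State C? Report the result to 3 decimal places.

0.570

Apply Bayes' rule: the posterior for each component is proportional to its prior times its likelihood at x.
Evaluate each component's likelihood at the observed value:
  L_A = e^(−7.3)·7.3^13/13! = 0.0181371
  L_B = e^(−12.1)·12.1^13/13! = 0.106406
  L_C = e^(−12.3)·12.3^13/13! = 0.107811
Weight by the priors:
  P(Z=A)·L_A = 0.27 × 0.0181371 = 0.00489701
  P(Z=B)·L_B = 0.29 × 0.106406 = 0.0308578
  P(Z=C)·L_C = 0.44 × 0.107811 = 0.0474369
Marginal: 0.00489701 + 0.0308578 + 0.0474369 = 0.0831917
P(State C | 13 photons) ≈ 0.570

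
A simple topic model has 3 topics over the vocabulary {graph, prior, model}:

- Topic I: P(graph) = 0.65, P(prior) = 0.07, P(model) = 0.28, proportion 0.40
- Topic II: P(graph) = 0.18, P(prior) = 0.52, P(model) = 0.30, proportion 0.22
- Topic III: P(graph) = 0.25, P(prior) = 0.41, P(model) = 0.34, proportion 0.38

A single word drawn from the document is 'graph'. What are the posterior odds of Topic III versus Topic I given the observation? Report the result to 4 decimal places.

Since P(k|x) ∝ π_k f_k(x), the posterior odds are π_i f_i(x) / (π_j f_j(x)).
Component likelihoods at x = 'graph':
  L_I = P(graph | comp) = 0.65
  L_II = P(graph | comp) = 0.18
  L_III = P(graph | comp) = 0.25
0.095 / 0.26 ≈ 0.3654

0.3654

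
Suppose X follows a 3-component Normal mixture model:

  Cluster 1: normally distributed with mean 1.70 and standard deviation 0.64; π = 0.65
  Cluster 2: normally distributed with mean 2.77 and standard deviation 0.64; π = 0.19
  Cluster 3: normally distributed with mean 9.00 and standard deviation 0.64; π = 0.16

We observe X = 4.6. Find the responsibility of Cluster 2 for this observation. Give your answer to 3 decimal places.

Apply Bayes' rule: the posterior for each component is proportional to its prior times its likelihood at x.
Normal densities:
  L_1 = (1/(0.64·√(2π)))·exp(−(4.6−1.70)²/(2·0.64²)) = 0.623347·exp(-10.26611) = 2.16877e-05
  L_2 = (1/(0.64·√(2π)))·exp(−(4.6−2.77)²/(2·0.64²)) = 0.623347·exp(-4.08801) = 0.0104551
  L_3 = (1/(0.64·√(2π)))·exp(−(4.6−9.00)²/(2·0.64²)) = 0.623347·exp(-23.63281) = 3.39727e-11
Unnormalised posteriors:
  P(Z=1)·L_1 = 0.65 × 2.16877e-05 = 1.4097e-05
  P(Z=2)·L_2 = 0.19 × 0.0104551 = 0.00198647
  P(Z=3)·L_3 = 0.16 × 3.39727e-11 = 5.43563e-12
Normaliser: 1.4097e-05 + 0.00198647 + 5.43563e-12 = 0.00200057
P(Cluster 2 | 4.6) = 0.00198647 / 0.00200057 ≈ 0.993

0.993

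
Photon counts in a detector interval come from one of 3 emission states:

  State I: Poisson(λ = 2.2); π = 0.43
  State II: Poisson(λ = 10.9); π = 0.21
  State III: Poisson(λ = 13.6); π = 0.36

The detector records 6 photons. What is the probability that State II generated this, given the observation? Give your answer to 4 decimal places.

0.4414

The responsibility of component k is P(Z=k) f_k(x) divided by Σ_j P(Z=j) f_j(x).
Evaluate each component's likelihood at the observed value:
  p_I = 0.0174484
  p_II = 0.0429949
  p_III = 0.0109017
Unnormalised posteriors:
  P(Z=I)·p_I = 0.43 × 0.0174484 = 0.00750281
  P(Z=II)·p_II = 0.21 × 0.0429949 = 0.00902892
  P(Z=III)·p_III = 0.36 × 0.0109017 = 0.00392463
Denominator: 0.00750281 + 0.00902892 + 0.00392463 = 0.0204564
P(State II | 6 photons) = 0.00902892 / 0.0204564 ≈ 0.4414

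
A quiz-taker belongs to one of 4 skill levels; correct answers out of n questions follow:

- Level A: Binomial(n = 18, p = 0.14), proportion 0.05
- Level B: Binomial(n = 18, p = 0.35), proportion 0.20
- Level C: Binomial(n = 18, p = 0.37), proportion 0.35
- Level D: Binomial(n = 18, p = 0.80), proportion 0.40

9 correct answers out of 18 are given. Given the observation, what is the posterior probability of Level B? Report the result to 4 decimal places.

P(component k | x) = w_k·f_k(x) / marginal(x), where marginal(x) = Σ_j w_j·f_j(x).
Binomial probabilities:
  f_A = C(18,9)·0.14^9·0.86^9 = 48620·2.0661e-08·0.257327 = 0.000258496
  f_B = C(18,9)·0.35^9·0.65^9 = 48620·7.88156e-05·0.0207119 = 0.0793684
  f_C = C(18,9)·0.37^9·0.63^9 = 48620·0.000129962·0.0156338 = 0.098786
  f_D = C(18,9)·0.80^9·0.20^9 = 48620·0.134218·5.12e-07 = 0.00334114
Prior × likelihood for each component:
  w_A·f_A = 0.05 × 0.000258496 = 1.29248e-05
  w_B·f_B = 0.20 × 0.0793684 = 0.0158737
  w_C·f_C = 0.35 × 0.098786 = 0.0345751
  w_D·f_D = 0.40 × 0.00334114 = 0.00133646
Marginal: 1.29248e-05 + 0.0158737 + 0.0345751 + 0.00133646 = 0.0517982
P(Level B | x) = 0.0158737 / 0.0517982 ≈ 0.3065

0.3065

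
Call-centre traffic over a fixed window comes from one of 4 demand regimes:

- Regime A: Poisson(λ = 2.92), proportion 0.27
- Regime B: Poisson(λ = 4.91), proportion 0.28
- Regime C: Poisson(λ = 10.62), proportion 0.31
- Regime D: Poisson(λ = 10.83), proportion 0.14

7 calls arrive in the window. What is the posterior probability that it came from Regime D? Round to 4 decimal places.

0.1458

The responsibility of component k is w_k f_k(x) divided by Σ_j w_j f_j(x).
Component likelihoods at x = 7 calls:
  f_A = 0.0193691
  f_B = 0.100636
  f_C = 0.0738301
  f_D = 0.0686372
Multiply by the mixture weights:
  w_A·f_A = 0.27 × 0.0193691 = 0.00522966
  w_B·f_B = 0.28 × 0.100636 = 0.0281781
  w_C·f_C = 0.31 × 0.0738301 = 0.0228873
  w_D·f_D = 0.14 × 0.0686372 = 0.0096092
Sum: 0.00522966 + 0.0281781 + 0.0228873 + 0.0096092 = 0.0659043
P(Regime D | data) ≈ 0.1458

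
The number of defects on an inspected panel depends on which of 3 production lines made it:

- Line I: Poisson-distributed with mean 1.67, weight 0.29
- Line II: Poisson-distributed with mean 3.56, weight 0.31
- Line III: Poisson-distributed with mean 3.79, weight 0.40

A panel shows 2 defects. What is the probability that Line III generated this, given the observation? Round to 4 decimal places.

P(component k | x) = w_k·f_k(x) / marginal(x), where marginal(x) = Σ_j w_j·f_j(x).
Poisson probabilities:
  p_I = e^(−1.67)·1.67^2/2! = 0.262501
  p_II = e^(−3.56)·3.56^2/2! = 0.180211
  p_III = e^(−3.79)·3.79^2/2! = 0.162283
Weight by the priors:
  w_I·p_I = 0.29 × 0.262501 = 0.0761253
  w_II·p_II = 0.31 × 0.180211 = 0.0558655
  w_III·p_III = 0.40 × 0.162283 = 0.0649131
Sum: 0.0761253 + 0.0558655 + 0.0649131 = 0.196904
P(Line III | 2 defects) = 0.0649131 / 0.196904 ≈ 0.3297

0.3297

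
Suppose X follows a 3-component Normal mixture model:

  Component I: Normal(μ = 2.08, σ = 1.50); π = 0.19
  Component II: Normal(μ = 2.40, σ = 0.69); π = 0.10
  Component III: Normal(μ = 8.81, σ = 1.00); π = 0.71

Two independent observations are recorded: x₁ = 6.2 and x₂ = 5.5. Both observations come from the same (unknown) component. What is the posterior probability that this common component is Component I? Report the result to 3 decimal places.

The responsibility of component k is π_k f_k(x) divided by Σ_j π_j f_j(x).
Since both observations come from the same component, the likelihood for component k is f_k(x₁)·f_k(x₂).
  f_I = [(1/(1.50·√(2π)))·exp(−(6.2−2.08)²/(2·1.50²)) = 0.265962·exp(-3.77209) = 0.00611817] × [0.0197697] = 0.000120954
  f_II = [(1/(0.69·√(2π)))·exp(−(6.2−2.40)²/(2·0.69²)) = 0.578177·exp(-15.16488) = 1.49981e-07] × [2.3932e-05] = 3.58936e-12
  f_III = [(1/(1.00·√(2π)))·exp(−(6.2−8.81)²/(2·1.00²)) = 0.398942·exp(-3.40605) = 0.0132337] × [0.00166657] = 2.20549e-05
Unnormalised posteriors:
  π_I·f_I = 0.19 × 0.000120954 = 2.29814e-05
  π_II·f_II = 0.10 × 3.58936e-12 = 3.58936e-13
  π_III·f_III = 0.71 × 2.20549e-05 = 1.5659e-05
Sum: 2.29814e-05 + 3.58936e-13 + 1.5659e-05 = 3.86403e-05
P(Component I | x₁,x₂) ≈ 0.595

0.595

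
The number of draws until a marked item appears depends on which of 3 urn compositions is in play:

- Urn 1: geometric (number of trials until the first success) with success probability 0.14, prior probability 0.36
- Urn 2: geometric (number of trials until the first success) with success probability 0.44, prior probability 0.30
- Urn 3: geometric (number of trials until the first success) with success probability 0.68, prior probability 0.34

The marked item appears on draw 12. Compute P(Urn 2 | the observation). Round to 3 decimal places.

Apply Bayes' rule: the posterior for each component is proportional to its prior times its likelihood at x.
Evaluate each component's likelihood at the observed value:
  L_1 = 0.0266447
  L_2 = 0.000747345
  L_3 = 2.44996e-06
Unnormalised posteriors:
  w_1·L_1 = 0.36 × 0.0266447 = 0.0095921
  w_2·L_2 = 0.30 × 0.000747345 = 0.000224203
  w_3·L_3 = 0.34 × 2.44996e-06 = 8.32986e-07
Normaliser: 0.0095921 + 0.000224203 + 8.32986e-07 = 0.00981713
So the posterior for Urn 2 is 0.000224203 / 0.00981713 ≈ 0.023.

0.023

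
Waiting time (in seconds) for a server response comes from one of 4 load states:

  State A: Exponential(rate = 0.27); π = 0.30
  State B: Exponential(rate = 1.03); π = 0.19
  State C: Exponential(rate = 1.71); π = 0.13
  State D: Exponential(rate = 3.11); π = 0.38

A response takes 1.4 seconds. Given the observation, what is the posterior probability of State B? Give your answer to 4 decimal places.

Posterior ∝ prior × likelihood, so P(k | x) ∝ π_k f_k(x); normalise over all components.
Evaluate each component's likelihood at the observed value:
  p_A = 0.27·e^(−0.27·1.4) = 0.27·e^(−0.3780) = 0.185012
  p_B = 1.03·e^(−1.03·1.4) = 1.03·e^(−1.4420) = 0.243548
  p_C = 1.71·e^(−1.71·1.4) = 1.71·e^(−2.3940) = 0.156061
  p_D = 3.11·e^(−3.11·1.4) = 3.11·e^(−4.3540) = 0.0399799
Prior × likelihood for each component:
  π_A·p_A = 0.30 × 0.185012 = 0.0555037
  π_B·p_B = 0.19 × 0.243548 = 0.0462741
  π_C·p_C = 0.13 × 0.156061 = 0.020288
  π_D·p_D = 0.38 × 0.0399799 = 0.0151924
Normaliser: 0.0555037 + 0.0462741 + 0.020288 + 0.0151924 = 0.137258
Responsibility of State B: 0.0462741 / 0.137258 ≈ 0.3371

0.3371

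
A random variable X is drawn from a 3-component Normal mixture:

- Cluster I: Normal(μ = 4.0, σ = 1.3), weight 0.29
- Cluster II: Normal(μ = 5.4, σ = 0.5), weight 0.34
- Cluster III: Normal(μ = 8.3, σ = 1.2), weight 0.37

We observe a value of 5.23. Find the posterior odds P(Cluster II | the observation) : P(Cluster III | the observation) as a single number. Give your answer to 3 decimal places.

54.907

The posterior odds equal the prior odds times the likelihood ratio: (P(Z=i)/P(Z=j))·(f_i(x)/f_j(x)).
Normal densities:
  f_I = (1/(1.3·√(2π)))·exp(−(5.23−4.0)²/(2·1.3²)) = 0.306879·exp(-0.44760) = 0.196144
  f_II = (1/(0.5·√(2π)))·exp(−(5.23−5.4)²/(2·0.5²)) = 0.797885·exp(-0.05780) = 0.753074
  f_III = (1/(1.2·√(2π)))·exp(−(5.23−8.3)²/(2·1.2²)) = 0.332452·exp(-3.27253) = 0.0126033
Posterior odds = (P(Z=II)·f_II) / (P(Z=III)·f_III) = (0.34·0.753074) / (0.37·0.0126033) = 0.256045 / 0.00466323 ≈ 54.907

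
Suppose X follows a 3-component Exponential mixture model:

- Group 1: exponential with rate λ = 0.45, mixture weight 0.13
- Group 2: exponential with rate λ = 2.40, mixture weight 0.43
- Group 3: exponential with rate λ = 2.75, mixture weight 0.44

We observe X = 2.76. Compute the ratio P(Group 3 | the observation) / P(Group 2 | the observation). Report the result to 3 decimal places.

0.446

Since P(k|x) ∝ w_k f_k(x), the posterior odds are w_i f_i(x) / (w_j f_j(x)).
Exponential densities:
  f_1 = 0.45·e^(−0.45·2.76) = 0.45·e^(−1.2420) = 0.129963
  f_2 = 2.40·e^(−2.40·2.76) = 2.40·e^(−6.6240) = 0.00318746
  f_3 = 2.75·e^(−2.75·2.76) = 2.75·e^(−7.5900) = 0.00139007
Odds = (0.44/0.43) × (0.00139007/0.00318746) = 1.02326 × 0.436107 ≈ 0.446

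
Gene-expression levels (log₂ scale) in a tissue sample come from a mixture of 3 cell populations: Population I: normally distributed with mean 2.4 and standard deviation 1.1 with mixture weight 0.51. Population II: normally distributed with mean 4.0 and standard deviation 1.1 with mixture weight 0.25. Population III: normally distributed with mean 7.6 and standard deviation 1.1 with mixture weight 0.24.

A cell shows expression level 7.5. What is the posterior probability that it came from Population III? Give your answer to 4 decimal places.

0.9934

By Bayes' theorem, P(k | x) = w_k f_k(x) / Σ_j w_j f_j(x).
Evaluate each component's likelihood at the observed value:
  p_I = (1/(1.1·√(2π)))·exp(−(7.5−2.4)²/(2·1.1²)) = 0.362675·exp(-10.74793) = 7.7938e-06
  p_II = (1/(1.1·√(2π)))·exp(−(7.5−4.0)²/(2·1.1²)) = 0.362675·exp(-5.06198) = 0.00229681
  p_III = (1/(1.1·√(2π)))·exp(−(7.5−7.6)²/(2·1.1²)) = 0.362675·exp(-0.00413) = 0.361179
Prior × likelihood for each component:
  w_I·p_I = 0.51 × 7.7938e-06 = 3.97484e-06
  w_II·p_II = 0.25 × 0.00229681 = 0.000574204
  w_III·p_III = 0.24 × 0.361179 = 0.086683
Sum: 3.97484e-06 + 0.000574204 + 0.086683 = 0.0872612
P(Population III | x) ≈ 0.9934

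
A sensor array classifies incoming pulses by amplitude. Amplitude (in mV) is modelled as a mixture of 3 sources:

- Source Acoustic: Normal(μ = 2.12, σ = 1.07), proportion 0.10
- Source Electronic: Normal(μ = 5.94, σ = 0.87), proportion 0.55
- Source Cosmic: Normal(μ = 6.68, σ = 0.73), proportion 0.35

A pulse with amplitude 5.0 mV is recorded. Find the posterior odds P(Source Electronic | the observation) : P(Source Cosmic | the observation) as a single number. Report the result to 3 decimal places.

10.392

Only the two components matter; the odds are (π_i f_i(x)) / (π_j f_j(x)).
Evaluate each component's likelihood at the observed value:
  p_Acoustic = (1/(1.07·√(2π)))·exp(−(5.0−2.12)²/(2·1.07²)) = 0.372843·exp(-3.62233) = 0.00996255
  p_Electronic = (1/(0.87·√(2π)))·exp(−(5.0−5.94)²/(2·0.87²)) = 0.458554·exp(-0.58370) = 0.255796
  p_Cosmic = (1/(0.73·√(2π)))·exp(−(5.0−6.68)²/(2·0.73²)) = 0.546496·exp(-2.64815) = 0.0386821
Odds = (0.55/0.35) × (0.255796/0.0386821) = 1.57143 × 6.61279 ≈ 10.392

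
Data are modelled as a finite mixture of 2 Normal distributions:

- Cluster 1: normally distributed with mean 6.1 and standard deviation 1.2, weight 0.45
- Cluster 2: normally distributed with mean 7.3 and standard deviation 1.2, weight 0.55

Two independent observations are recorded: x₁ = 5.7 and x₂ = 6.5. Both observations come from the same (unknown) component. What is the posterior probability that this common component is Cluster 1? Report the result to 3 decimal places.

0.690

By Bayes' theorem, P(k | x) = P(Z=k) f_k(x) / Σ_j P(Z=j) f_j(x).
Since both observations come from the same component, the likelihood for component k is f_k(x₁)·f_k(x₂).
  L_1 = [0.314486] × [0.314486] = 0.0989015
  L_2 = [0.136675] × [0.266207] = 0.0363838
Prior × likelihood for each component:
  P(Z=1)·L_1 = 0.45 × 0.0989015 = 0.0445057
  P(Z=2)·L_2 = 0.55 × 0.0363838 = 0.0200111
Normaliser: 0.0445057 + 0.0200111 = 0.0645168
P(Cluster 1 | x) = 0.0445057 / 0.0645168 ≈ 0.690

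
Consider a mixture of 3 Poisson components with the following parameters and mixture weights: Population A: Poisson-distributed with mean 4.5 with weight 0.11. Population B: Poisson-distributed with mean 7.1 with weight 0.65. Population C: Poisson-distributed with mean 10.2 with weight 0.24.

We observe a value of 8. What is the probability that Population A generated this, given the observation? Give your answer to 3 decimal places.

P(component k | x) = π_k·f_k(x) / marginal(x), where marginal(x) = Σ_j π_j·f_j(x).
Poisson probabilities:
  f_A = 0.0463292
  f_B = 0.132146
  f_C = 0.108013
Multiply by the mixture weights:
  π_A·f_A = 0.11 × 0.0463292 = 0.00509621
  π_B·f_B = 0.65 × 0.132146 = 0.0858952
  π_C·f_C = 0.24 × 0.108013 = 0.0259232
Denominator: 0.00509621 + 0.0858952 + 0.0259232 = 0.116915
P(Population A | data) ≈ 0.044

0.044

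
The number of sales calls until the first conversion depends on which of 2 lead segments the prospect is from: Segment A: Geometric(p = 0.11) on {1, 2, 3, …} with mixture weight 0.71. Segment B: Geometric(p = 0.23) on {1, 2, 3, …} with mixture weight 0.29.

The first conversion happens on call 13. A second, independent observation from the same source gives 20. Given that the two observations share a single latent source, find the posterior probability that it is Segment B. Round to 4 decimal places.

0.0196

The responsibility of component k is π_k f_k(x) divided by Σ_j π_j f_j(x).
Since both observations come from the same component, the likelihood for component k is f_k(x₁)·f_k(x₂).
  p_A = [0.11·(1−0.11)^12 = 0.11·0.24699 = 0.0271689] × [0.0120172] = 0.000326494
  p_B = [0.23·(1−0.23)^12 = 0.23·0.0434399 = 0.00999117] × [0.00160344] = 1.60202e-05
Multiply by the mixture weights:
  π_A·p_A = 0.71 × 0.000326494 = 0.000231811
  π_B·p_B = 0.29 × 1.60202e-05 = 4.64586e-06
Marginal: 0.000231811 + 4.64586e-06 = 0.000236457
P(Segment B | x₁, x₂) = 4.64586e-06 / 0.000236457 ≈ 0.0196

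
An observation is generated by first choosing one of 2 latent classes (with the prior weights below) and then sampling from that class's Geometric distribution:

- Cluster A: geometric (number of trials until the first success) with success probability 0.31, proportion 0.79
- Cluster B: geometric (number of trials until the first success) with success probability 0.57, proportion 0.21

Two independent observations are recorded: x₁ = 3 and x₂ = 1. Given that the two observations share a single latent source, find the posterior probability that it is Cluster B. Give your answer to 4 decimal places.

Apply Bayes' rule: the posterior for each component is proportional to its prior times its likelihood at x.
Since both observations come from the same component, the likelihood for component k is f_k(x₁)·f_k(x₂).
  L_A = [0.31·(1−0.31)^2 = 0.31·0.4761 = 0.147591] × [0.31] = 0.0457532
  L_B = [0.57·(1−0.57)^2 = 0.57·0.1849 = 0.105393] × [0.57] = 0.060074
Weight by the priors:
  π_A·L_A = 0.79 × 0.0457532 = 0.036145
  π_B·L_B = 0.21 × 0.060074 = 0.0126155
Denominator: 0.036145 + 0.0126155 = 0.0487606
Responsibility of Cluster B: 0.0126155 / 0.0487606 ≈ 0.2587

0.2587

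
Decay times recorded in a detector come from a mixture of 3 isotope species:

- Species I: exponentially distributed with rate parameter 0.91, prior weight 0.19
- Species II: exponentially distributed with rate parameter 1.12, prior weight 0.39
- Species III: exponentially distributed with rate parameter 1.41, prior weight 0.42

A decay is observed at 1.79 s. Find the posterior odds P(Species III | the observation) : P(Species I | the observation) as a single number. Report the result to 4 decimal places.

1.3995

The posterior odds equal the prior odds times the likelihood ratio: (π_i/π_j)·(f_i(x)/f_j(x)).
Evaluate each component's likelihood at the observed value:
  L_I = 0.91·e^(−0.91·1.79) = 0.91·e^(−1.6289) = 0.178492
  L_II = 1.12·e^(−1.12·1.79) = 1.12·e^(−2.0048) = 0.15085
  L_III = 1.41·e^(−1.41·1.79) = 1.41·e^(−2.5239) = 0.113006
Odds = (0.42/0.19) × (0.113006/0.178492) = 2.21053 × 0.633117 ≈ 1.3995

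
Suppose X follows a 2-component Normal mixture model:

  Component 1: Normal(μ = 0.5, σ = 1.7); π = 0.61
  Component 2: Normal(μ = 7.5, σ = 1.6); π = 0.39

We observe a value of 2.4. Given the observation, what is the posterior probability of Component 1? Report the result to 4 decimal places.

The responsibility of component k is π_k f_k(x) divided by Σ_j π_j f_j(x).
Evaluate each component's likelihood at the observed value:
  f_1 = 0.125665
  f_2 = 0.00155074
Unnormalised posteriors:
  π_1·f_1 = 0.61 × 0.125665 = 0.0766558
  π_2·f_2 = 0.39 × 0.00155074 = 0.00060479
Sum: 0.0766558 + 0.00060479 = 0.0772605
Responsibility of Component 1: 0.0766558 / 0.0772605 ≈ 0.9922

0.9922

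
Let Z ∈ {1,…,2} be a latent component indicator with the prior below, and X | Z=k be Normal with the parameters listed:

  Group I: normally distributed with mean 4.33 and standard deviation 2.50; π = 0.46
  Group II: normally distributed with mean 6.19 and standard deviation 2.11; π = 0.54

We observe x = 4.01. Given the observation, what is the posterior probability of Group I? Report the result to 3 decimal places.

0.549

P(component k | x) = π_k·f_k(x) / marginal(x), where marginal(x) = Σ_j π_j·f_j(x).
Component likelihoods at x = 4.01:
  p_I = 0.158275
  p_II = 0.110875
Weight by the priors:
  π_I·p_I = 0.46 × 0.158275 = 0.0728065
  π_II·p_II = 0.54 × 0.110875 = 0.0598725
Evidence: 0.0728065 + 0.0598725 = 0.132679
P(Group I | 4.01) ≈ 0.549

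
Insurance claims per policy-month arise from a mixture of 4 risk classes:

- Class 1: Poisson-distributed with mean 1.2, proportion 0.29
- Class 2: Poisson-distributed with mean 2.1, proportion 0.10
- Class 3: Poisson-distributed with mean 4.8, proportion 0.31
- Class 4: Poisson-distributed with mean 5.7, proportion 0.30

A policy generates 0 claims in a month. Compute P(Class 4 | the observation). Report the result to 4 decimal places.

0.0097

Apply Bayes' rule: the posterior for each component is proportional to its prior times its likelihood at x.
Poisson probabilities:
  p_1 = e^(−1.2)·1.2^0/0! = 0.301194
  p_2 = e^(−2.1)·2.1^0/0! = 0.122456
  p_3 = e^(−4.8)·4.8^0/0! = 0.00822975
  p_4 = e^(−5.7)·5.7^0/0! = 0.00334597
Prior × likelihood for each component:
  π_1·p_1 = 0.29 × 0.301194 = 0.0873463
  π_2·p_2 = 0.10 × 0.122456 = 0.0122456
  π_3·p_3 = 0.31 × 0.00822975 = 0.00255122
  π_4·p_4 = 0.30 × 0.00334597 = 0.00100379
Normaliser: 0.0873463 + 0.0122456 + 0.00255122 + 0.00100379 = 0.103147
P(Class 4 | data) ≈ 0.0097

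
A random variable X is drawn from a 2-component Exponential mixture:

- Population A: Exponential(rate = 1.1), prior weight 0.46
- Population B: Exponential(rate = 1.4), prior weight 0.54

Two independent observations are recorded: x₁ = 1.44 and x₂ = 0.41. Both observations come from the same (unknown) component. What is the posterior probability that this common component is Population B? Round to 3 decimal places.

0.522

Apply Bayes' rule: the posterior for each component is proportional to its prior times its likelihood at x.
Since both observations come from the same component, the likelihood for component k is f_k(x₁)·f_k(x₂).
  p_A = [1.1·e^(−1.1·1.44) = 1.1·e^(−1.5840) = 0.225668] × [0.70069] = 0.158123
  p_B = [1.4·e^(−1.4·1.44) = 1.4·e^(−2.0160) = 0.186462] × [0.788575] = 0.147039
Prior × likelihood for each component:
  w_A·p_A = 0.46 × 0.158123 = 0.0727368
  w_B·p_B = 0.54 × 0.147039 = 0.0794012
Denominator: 0.0727368 + 0.0794012 = 0.152138
Responsibility of Population B: 0.0794012 / 0.152138 ≈ 0.522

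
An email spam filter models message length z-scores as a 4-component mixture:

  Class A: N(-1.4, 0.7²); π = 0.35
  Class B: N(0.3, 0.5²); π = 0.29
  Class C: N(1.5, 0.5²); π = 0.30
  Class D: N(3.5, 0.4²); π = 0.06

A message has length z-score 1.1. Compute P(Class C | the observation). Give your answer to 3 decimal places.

Apply Bayes' rule: the posterior for each component is proportional to its prior times its likelihood at x.
Component likelihoods at x = 1.1:
  f_A = 0.000968449
  f_B = 0.221842
  f_C = 0.579383
  f_D = 1.51897e-08
Unnormalised posteriors:
  π_A·f_A = 0.35 × 0.000968449 = 0.000338957
  π_B·f_B = 0.29 × 0.221842 = 0.0643341
  π_C·f_C = 0.30 × 0.579383 = 0.173815
  π_D·f_D = 0.06 × 1.51897e-08 = 9.11382e-10
Normaliser: 0.000338957 + 0.0643341 + 0.173815 + 9.11382e-10 = 0.238488
P(Class C | data) = 0.173815 / 0.238488 ≈ 0.729

0.729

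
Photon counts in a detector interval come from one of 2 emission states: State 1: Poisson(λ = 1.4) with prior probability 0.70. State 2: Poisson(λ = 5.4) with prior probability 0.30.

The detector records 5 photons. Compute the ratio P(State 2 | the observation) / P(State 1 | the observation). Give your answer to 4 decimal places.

6.7015

Posterior odds = (π_i f_i(x)) / (π_j f_j(x)); the normalising sum cancels.
Component likelihoods at x = 5 photons:
  L_1 = 0.0110521
  L_2 = 0.172821
Odds = (0.30/0.70) × (0.172821/0.0110521) = 0.428571 × 15.6369 ≈ 6.7015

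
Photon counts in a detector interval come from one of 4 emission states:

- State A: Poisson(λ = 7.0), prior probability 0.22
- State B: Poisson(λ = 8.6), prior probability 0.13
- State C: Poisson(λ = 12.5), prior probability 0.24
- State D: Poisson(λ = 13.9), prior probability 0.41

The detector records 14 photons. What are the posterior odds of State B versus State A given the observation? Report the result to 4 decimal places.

Since P(k|x) ∝ π_k f_k(x), the posterior odds are π_i f_i(x) / (π_j f_j(x)).
Component likelihoods at x = 14 photons:
  p_A = e^(−7.0)·7.0^14/14! = 0.00709419
  p_B = e^(−8.6)·8.6^14/14! = 0.0255645
  p_C = e^(−12.5)·12.5^14/14! = 0.0971965
  p_D = e^(−13.9)·13.9^14/14! = 0.105951
Posterior odds = (π_B·p_B) / (π_A·p_A) = (0.13·0.0255645) / (0.22·0.00709419) = 0.00332339 / 0.00156072 ≈ 2.1294

2.1294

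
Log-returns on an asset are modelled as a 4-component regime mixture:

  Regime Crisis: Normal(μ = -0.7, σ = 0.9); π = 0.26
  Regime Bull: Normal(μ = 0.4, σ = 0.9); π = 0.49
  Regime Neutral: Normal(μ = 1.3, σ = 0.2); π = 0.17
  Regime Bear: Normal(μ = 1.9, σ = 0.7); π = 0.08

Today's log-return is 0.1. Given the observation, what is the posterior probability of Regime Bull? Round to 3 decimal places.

The responsibility of component k is P(Z=k) f_k(x) divided by Σ_j P(Z=j) f_j(x).
Evaluate each component's likelihood at the observed value:
  p_Crisis = (1/(0.9·√(2π)))·exp(−(0.1−-0.7)²/(2·0.9²)) = 0.443269·exp(-0.39506) = 0.298603
  p_Bull = (1/(0.9·√(2π)))·exp(−(0.1−0.4)²/(2·0.9²)) = 0.443269·exp(-0.05556) = 0.419315
  p_Neutral = (1/(0.2·√(2π)))·exp(−(0.1−1.3)²/(2·0.2²)) = 1.994711·exp(-18.00000) = 3.03794e-08
  p_Bear = (1/(0.7·√(2π)))·exp(−(0.1−1.9)²/(2·0.7²)) = 0.569918·exp(-3.30612) = 0.0208921
Weight by the priors:
  P(Z=Crisis)·p_Crisis = 0.26 × 0.298603 = 0.0776368
  P(Z=Bull)·p_Bull = 0.49 × 0.419315 = 0.205464
  P(Z=Neutral)·p_Neutral = 0.17 × 3.03794e-08 = 5.1645e-09
  P(Z=Bear)·p_Bear = 0.08 × 0.0208921 = 0.00167136
Marginal: 0.0776368 + 0.205464 + 5.1645e-09 + 0.00167136 = 0.284772
Responsibility of Regime Bull: 0.205464 / 0.284772 ≈ 0.722

0.722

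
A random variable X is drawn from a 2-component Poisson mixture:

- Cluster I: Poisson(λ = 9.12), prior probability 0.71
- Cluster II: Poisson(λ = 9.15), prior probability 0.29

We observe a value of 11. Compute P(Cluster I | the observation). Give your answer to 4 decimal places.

0.7087

By Bayes' theorem, P(k | x) = P(Z=k) f_k(x) / Σ_j P(Z=j) f_j(x).
Poisson probabilities:
  p_I = e^(−9.12)·9.12^11/11! = 0.0995455
  p_II = e^(−9.15)·9.15^11/11! = 0.100157
Unnormalised posteriors:
  P(Z=I)·p_I = 0.71 × 0.0995455 = 0.0706773
  P(Z=II)·p_II = 0.29 × 0.100157 = 0.0290456
Evidence: 0.0706773 + 0.0290456 = 0.0997229
So the posterior for Cluster I is 0.0706773 / 0.0997229 ≈ 0.7087.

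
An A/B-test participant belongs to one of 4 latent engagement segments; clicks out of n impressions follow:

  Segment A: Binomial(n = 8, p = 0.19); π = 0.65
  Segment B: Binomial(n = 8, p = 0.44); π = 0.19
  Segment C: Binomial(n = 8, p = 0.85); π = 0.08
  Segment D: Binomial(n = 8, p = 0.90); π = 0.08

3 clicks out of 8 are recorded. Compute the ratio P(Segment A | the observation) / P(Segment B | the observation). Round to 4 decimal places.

1.7440

Posterior odds = (π_i f_i(x)) / (π_j f_j(x)); the normalising sum cancels.
Component likelihoods at x = 3 clicks out of 8:
  f_A = C(8,3)·0.19^3·0.81^5 = 56·0.006859·0.348678 = 0.133929
  f_B = C(8,3)·0.44^3·0.56^5 = 56·0.085184·0.0550732 = 0.262716
  f_C = C(8,3)·0.85^3·0.15^5 = 56·0.614125·7.59375e-05 = 0.00261157
  f_D = C(8,3)·0.90^3·0.10^5 = 56·0.729·1e-05 = 0.00040824
Odds = (0.65/0.19) × (0.133929/0.262716) = 3.42105 × 0.509786 ≈ 1.7440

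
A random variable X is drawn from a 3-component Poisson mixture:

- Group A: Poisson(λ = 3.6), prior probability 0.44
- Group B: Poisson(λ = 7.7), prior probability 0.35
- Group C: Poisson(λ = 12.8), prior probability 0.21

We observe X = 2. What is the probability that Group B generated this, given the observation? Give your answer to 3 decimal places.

0.057

Posterior ∝ prior × likelihood, so P(k | x) ∝ w_k f_k(x); normalise over all components.
Evaluate each component's likelihood at the observed value:
  L_A = 0.177058
  L_B = 0.0134241
  L_C = 0.000226162
Prior × likelihood for each component:
  w_A·L_A = 0.44 × 0.177058 = 0.0779054
  w_B·L_B = 0.35 × 0.0134241 = 0.00469842
  w_C·L_C = 0.21 × 0.000226162 = 4.74941e-05
Evidence: 0.0779054 + 0.00469842 + 4.74941e-05 = 0.0826513
P(Group B | the observation) ≈ 0.057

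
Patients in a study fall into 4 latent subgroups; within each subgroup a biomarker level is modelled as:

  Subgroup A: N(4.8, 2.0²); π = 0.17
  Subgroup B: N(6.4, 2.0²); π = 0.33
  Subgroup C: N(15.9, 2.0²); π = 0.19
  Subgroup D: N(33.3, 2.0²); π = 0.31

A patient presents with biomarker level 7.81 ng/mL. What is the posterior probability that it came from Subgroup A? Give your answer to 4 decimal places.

By Bayes' theorem, P(k | x) = P(Z=k) f_k(x) / Σ_j P(Z=j) f_j(x).
Evaluate each component's likelihood at the observed value:
  L_A = (1/(2.0·√(2π)))·exp(−(7.81−4.8)²/(2·2.0²)) = 0.199471·exp(-1.13251) = 0.0642741
  L_B = (1/(2.0·√(2π)))·exp(−(7.81−6.4)²/(2·2.0²)) = 0.199471·exp(-0.24851) = 0.15558
  L_C = (1/(2.0·√(2π)))·exp(−(7.81−15.9)²/(2·2.0²)) = 0.199471·exp(-8.18101) = 5.58356e-05
  L_D = (1/(2.0·√(2π)))·exp(−(7.81−33.3)²/(2·2.0²)) = 0.199471·exp(-81.21751) = 1.06552e-36
Weight by the priors:
  P(Z=A)·L_A = 0.17 × 0.0642741 = 0.0109266
  P(Z=B)·L_B = 0.33 × 0.15558 = 0.0513412
  P(Z=C)·L_C = 0.19 × 5.58356e-05 = 1.06088e-05
  P(Z=D)·L_D = 0.31 × 1.06552e-36 = 3.30312e-37
Normaliser: 0.0109266 + 0.0513412 + 1.06088e-05 + 3.30312e-37 = 0.0622785
Responsibility of Subgroup A: 0.0109266 / 0.0622785 ≈ 0.1754

0.1754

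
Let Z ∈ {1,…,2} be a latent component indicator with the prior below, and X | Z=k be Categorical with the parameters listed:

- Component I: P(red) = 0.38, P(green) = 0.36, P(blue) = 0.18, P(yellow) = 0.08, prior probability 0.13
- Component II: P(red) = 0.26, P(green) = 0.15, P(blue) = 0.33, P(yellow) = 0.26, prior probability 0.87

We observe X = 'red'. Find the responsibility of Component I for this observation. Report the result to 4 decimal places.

The responsibility of component k is π_k f_k(x) divided by Σ_j π_j f_j(x).
Categorical probabilities:
  L_I = P(red | comp) = 0.38
  L_II = P(red | comp) = 0.26
Weight by the priors:
  π_I·L_I = 0.13 × 0.38 = 0.0494
  π_II·L_II = 0.87 × 0.26 = 0.2262
Sum: 0.0494 + 0.2262 = 0.2756
Responsibility of Component I: 0.0494 / 0.2756 ≈ 0.1792

0.1792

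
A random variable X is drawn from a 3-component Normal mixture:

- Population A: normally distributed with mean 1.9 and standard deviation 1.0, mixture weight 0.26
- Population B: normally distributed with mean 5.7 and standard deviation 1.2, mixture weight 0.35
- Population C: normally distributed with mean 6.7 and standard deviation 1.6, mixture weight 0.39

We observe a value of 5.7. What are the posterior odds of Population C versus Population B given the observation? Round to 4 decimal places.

0.6874

The posterior odds equal the prior odds times the likelihood ratio: (w_i/w_j)·(f_i(x)/f_j(x)).
Evaluate each component's likelihood at the observed value:
  L_A = (1/(1.0·√(2π)))·exp(−(5.7−1.9)²/(2·1.0²)) = 0.398942·exp(-7.22000) = 0.000291947
  L_B = (1/(1.2·√(2π)))·exp(−(5.7−5.7)²/(2·1.2²)) = 0.332452·exp(-0.00000) = 0.332452
  L_C = (1/(1.6·√(2π)))·exp(−(5.7−6.7)²/(2·1.6²)) = 0.249339·exp(-0.19531) = 0.205101
Odds = (0.39/0.35) × (0.205101/0.332452) = 1.11429 × 0.616933 ≈ 0.6874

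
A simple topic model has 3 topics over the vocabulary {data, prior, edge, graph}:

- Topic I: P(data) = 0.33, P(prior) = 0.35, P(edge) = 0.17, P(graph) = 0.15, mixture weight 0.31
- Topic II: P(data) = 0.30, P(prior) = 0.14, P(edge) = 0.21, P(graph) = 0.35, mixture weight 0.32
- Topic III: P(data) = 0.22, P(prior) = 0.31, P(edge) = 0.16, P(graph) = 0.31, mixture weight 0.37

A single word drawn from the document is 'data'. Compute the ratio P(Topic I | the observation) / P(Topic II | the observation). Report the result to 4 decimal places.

1.0656

The posterior odds equal the prior odds times the likelihood ratio: (P(Z=i)/P(Z=j))·(f_i(x)/f_j(x)).
Categorical probabilities:
  p_I = 0.33
  p_II = 0.3
  p_III = 0.22
Posterior odds = (P(Z=I)·p_I) / (P(Z=II)·p_II) = (0.31·0.33) / (0.32·0.3) = 0.1023 / 0.096 ≈ 1.0656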